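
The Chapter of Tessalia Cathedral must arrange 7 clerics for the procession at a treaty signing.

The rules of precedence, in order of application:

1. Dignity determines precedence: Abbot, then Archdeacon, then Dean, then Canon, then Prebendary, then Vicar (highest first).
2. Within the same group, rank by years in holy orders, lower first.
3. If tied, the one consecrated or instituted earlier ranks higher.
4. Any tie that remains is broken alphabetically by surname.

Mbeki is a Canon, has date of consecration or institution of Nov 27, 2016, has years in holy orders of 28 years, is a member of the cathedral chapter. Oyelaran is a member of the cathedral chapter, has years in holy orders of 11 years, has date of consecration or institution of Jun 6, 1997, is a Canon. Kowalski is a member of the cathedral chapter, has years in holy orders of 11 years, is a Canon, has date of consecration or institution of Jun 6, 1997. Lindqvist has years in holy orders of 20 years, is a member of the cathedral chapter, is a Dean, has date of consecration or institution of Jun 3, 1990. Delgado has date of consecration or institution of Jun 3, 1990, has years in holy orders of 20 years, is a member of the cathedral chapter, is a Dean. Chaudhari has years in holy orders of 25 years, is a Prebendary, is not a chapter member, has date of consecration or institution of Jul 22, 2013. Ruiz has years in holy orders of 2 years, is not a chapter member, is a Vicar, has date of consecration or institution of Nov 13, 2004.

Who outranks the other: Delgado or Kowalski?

Delgado

By dignity: Delgado and Lindqvist (Dean); then Kowalski, Oyelaran and Mbeki (Canon); then Chaudhari (Prebendary); then Ruiz (Vicar).
Delgado and Lindqvist both have years in holy orders 20 years, so the next rule applies.
Delgado and Lindqvist both have date of consecration or institution Jun 3, 1990, so the next rule applies.
Among Delgado and Lindqvist, alphabetically by surname: Delgado before Lindqvist.
Among Kowalski, Oyelaran and Mbeki, by years in holy orders (lower first): Kowalski and Oyelaran (11 years) before Mbeki (28 years).
Kowalski and Oyelaran both have date of consecration or institution Jun 6, 1997, so the next rule applies.
Among Kowalski and Oyelaran, alphabetically by surname: Kowalski before Oyelaran.
So Delgado takes precedence.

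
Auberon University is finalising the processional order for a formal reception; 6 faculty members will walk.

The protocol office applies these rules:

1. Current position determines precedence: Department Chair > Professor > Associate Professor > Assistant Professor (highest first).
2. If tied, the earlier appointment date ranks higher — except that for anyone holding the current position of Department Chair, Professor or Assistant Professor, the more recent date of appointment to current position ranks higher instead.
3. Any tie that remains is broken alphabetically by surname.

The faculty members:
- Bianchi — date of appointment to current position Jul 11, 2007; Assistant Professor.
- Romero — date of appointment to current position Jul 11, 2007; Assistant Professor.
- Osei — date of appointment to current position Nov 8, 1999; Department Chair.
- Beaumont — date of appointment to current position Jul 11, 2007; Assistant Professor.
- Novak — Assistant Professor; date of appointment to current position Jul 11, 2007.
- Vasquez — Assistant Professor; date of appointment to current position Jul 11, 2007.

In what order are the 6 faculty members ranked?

By current position: Osei (Department Chair); then Beaumont, Bianchi, Novak, Romero and Vasquez (Assistant Professor).
Beaumont, Bianchi, Novak, Romero and Vasquez all have date of appointment to current position Jul 11, 2007, so the next rule applies.
Among Beaumont, Bianchi, Novak, Romero and Vasquez, alphabetically by surname: Beaumont before Bianchi before Novak before Romero before Vasquez.
Full order: Osei, Beaumont, Bianchi, Novak, Romero, Vasquez.

Osei, Beaumont, Bianchi, Novak, Romero, Vasquez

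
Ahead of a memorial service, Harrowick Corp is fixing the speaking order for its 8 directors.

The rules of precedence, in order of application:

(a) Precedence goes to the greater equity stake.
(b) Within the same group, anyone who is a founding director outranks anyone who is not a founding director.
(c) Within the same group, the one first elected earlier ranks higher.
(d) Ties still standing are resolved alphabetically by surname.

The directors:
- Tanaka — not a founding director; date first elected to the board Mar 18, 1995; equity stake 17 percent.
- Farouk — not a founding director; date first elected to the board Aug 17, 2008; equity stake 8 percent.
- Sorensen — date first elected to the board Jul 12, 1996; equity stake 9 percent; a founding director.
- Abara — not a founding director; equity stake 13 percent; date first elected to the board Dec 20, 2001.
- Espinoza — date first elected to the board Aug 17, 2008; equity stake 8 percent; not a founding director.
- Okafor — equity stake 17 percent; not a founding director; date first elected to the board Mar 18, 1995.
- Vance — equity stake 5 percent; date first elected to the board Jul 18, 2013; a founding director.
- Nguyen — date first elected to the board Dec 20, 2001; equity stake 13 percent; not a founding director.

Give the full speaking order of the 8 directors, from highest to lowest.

By equity stake (higher first): Okafor and Tanaka (both 17 percent); then Abara and Nguyen (both 13 percent); then Sorensen (9 percent); then Espinoza and Farouk (both 8 percent); then Vance (5 percent).
Okafor and Tanaka are each not a founding director, so the next rule applies.
Okafor and Tanaka both have date first elected to the board Mar 18, 1995, so the next rule applies.
Among Okafor and Tanaka, alphabetically by surname: Okafor before Tanaka.
Abara and Nguyen are each not a founding director, so the next rule applies.
Abara and Nguyen both have date first elected to the board Dec 20, 2001, so the next rule applies.
Among Abara and Nguyen, alphabetically by surname: Abara before Nguyen.
Espinoza and Farouk are each not a founding director, so the next rule applies.
Espinoza and Farouk both have date first elected to the board Aug 17, 2008, so the next rule applies.
Among Espinoza and Farouk, alphabetically by surname: Espinoza before Farouk.
Full order: Okafor, Tanaka, Abara, Nguyen, Sorensen, Espinoza, Farouk, Vance.

Okafor, Tanaka, Abara, Nguyen, Sorensen, Espinoza, Farouk, Vance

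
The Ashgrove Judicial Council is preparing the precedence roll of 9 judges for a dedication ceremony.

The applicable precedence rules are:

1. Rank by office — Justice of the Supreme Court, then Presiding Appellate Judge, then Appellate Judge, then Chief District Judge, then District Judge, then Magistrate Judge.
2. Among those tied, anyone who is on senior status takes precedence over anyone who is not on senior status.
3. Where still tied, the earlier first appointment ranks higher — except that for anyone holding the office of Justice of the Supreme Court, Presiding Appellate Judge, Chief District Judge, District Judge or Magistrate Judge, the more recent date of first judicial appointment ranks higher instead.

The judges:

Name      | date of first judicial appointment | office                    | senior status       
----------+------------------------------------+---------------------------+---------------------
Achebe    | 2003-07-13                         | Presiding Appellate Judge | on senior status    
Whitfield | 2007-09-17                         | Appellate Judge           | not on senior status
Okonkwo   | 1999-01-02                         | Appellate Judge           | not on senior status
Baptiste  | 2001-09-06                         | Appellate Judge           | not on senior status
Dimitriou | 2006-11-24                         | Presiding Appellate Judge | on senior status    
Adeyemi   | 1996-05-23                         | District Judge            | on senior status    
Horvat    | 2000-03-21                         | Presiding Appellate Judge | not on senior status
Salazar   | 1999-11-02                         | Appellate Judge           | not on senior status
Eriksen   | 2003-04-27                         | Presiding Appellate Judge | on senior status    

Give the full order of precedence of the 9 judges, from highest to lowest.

By office: Dimitriou, Achebe, Eriksen and Horvat (Presiding Appellate Judge); then Okonkwo, Salazar, Baptiste and Whitfield (Appellate Judge); then Adeyemi (District Judge).
Among Dimitriou, Achebe, Eriksen and Horvat, on senior status before not on senior status: Dimitriou, Achebe and Eriksen (on senior status) before Horvat (not on senior status).
Among Dimitriou, Achebe and Eriksen, by date of first judicial appointment (later first) (reversed rule for this group): Dimitriou (2006-11-24) before Achebe (2003-07-13) before Eriksen (2003-04-27).
Okonkwo, Salazar, Baptiste and Whitfield are each not on senior status, so the next rule applies.
Among Okonkwo, Salazar, Baptiste and Whitfield, by date of first judicial appointment (earlier first): Okonkwo (1999-01-02) before Salazar (1999-11-02) before Baptiste (2001-09-06) before Whitfield (2007-09-17).
Full order: Dimitriou, Achebe, Eriksen, Horvat, Okonkwo, Salazar, Baptiste, Whitfield, Adeyemi.

Dimitriou, Achebe, Eriksen, Horvat, Okonkwo, Salazar, Baptiste, Whitfield, Adeyemi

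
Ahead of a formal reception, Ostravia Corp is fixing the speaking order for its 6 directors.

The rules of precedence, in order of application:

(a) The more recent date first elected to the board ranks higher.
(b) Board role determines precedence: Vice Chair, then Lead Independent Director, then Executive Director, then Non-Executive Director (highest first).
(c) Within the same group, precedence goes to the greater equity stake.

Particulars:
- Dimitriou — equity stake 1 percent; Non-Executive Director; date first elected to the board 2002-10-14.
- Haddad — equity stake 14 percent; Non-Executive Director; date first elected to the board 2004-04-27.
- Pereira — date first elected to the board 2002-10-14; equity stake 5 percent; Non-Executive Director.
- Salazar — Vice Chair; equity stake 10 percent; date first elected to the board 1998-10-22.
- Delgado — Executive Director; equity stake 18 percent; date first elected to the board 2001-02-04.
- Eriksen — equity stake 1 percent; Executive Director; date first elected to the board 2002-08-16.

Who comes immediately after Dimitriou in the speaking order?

Eriksen

By date first elected to the board (later first): Haddad (2004-04-27); then Pereira and Dimitriou (both 2002-10-14); then Eriksen (2002-08-16); then Delgado (2001-02-04); then Salazar (1998-10-22).
Pereira and Dimitriou are each Non-Executive Director, so the next rule applies.
Among Pereira and Dimitriou, by equity stake (higher first): Pereira (5 percent) before Dimitriou (1 percent).
Order: Haddad, Pereira, Dimitriou, Eriksen, Delgado, Salazar.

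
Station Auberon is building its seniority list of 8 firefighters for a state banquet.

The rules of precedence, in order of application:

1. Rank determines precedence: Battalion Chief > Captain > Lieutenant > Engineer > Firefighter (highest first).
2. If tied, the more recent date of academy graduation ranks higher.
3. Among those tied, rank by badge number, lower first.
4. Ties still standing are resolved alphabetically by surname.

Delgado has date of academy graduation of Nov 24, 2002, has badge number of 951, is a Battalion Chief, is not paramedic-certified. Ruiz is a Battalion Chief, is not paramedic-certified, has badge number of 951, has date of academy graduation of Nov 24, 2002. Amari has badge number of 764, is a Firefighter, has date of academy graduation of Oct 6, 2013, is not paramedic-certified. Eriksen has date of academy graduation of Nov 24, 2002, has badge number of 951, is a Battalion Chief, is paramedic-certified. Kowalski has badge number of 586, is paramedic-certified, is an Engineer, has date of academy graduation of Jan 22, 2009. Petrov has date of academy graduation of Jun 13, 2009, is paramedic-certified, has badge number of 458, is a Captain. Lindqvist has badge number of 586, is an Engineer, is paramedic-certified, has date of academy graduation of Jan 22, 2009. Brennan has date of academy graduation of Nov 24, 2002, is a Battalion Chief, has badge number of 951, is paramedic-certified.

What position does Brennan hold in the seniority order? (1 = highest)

By rank: Brennan, Delgado, Eriksen and Ruiz (Battalion Chief); then Petrov (Captain); then Kowalski and Lindqvist (Engineer); then Amari (Firefighter).
Brennan, Delgado, Eriksen and Ruiz all have date of academy graduation Nov 24, 2002, so the next rule applies.
Brennan, Delgado, Eriksen and Ruiz all have badge number 951, so the next rule applies.
Among Brennan, Delgado, Eriksen and Ruiz, alphabetically by surname: Brennan before Delgado before Eriksen before Ruiz.
Kowalski and Lindqvist both have date of academy graduation Jan 22, 2009, so the next rule applies.
Kowalski and Lindqvist both have badge number 586, so the next rule applies.
Among Kowalski and Lindqvist, alphabetically by surname: Kowalski before Lindqvist.
Order: Brennan, Delgado, Eriksen, Ruiz, Petrov, Kowalski, Lindqvist, Amari. So position 1.

1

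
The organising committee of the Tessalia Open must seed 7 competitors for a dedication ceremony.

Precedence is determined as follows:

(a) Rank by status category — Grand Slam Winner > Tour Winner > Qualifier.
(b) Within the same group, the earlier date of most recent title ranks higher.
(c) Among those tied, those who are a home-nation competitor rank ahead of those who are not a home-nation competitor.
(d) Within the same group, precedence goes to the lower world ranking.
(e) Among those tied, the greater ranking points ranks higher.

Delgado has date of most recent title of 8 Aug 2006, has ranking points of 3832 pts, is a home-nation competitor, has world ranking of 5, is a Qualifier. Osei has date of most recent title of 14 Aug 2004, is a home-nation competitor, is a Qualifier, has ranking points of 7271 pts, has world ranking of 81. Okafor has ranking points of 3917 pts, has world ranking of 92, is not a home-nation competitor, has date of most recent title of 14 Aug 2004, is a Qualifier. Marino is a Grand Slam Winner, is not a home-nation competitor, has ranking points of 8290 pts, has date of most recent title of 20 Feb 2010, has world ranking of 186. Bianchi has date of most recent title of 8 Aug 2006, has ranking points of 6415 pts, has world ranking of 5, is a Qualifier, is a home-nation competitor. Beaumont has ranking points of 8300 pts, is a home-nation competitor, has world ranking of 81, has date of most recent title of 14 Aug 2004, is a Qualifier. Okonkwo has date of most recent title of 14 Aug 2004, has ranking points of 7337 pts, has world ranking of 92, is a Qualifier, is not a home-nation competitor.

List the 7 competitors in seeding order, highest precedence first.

By status category: Marino (Grand Slam Winner); then Beaumont, Osei, Okonkwo, Okafor, Bianchi and Delgado (Qualifier).
Among Beaumont, Osei, Okonkwo, Okafor, Bianchi and Delgado, by date of most recent title (earlier first): Beaumont, Osei, Okonkwo and Okafor (14 Aug 2004) before Bianchi and Delgado (8 Aug 2006).
Among Beaumont, Osei, Okonkwo and Okafor, a home-nation competitor before not a home-nation competitor: Beaumont and Osei (a home-nation competitor) before Okonkwo and Okafor (not a home-nation competitor).
Beaumont and Osei both have world ranking 81, so the next rule applies.
Among Beaumont and Osei, by ranking points (higher first): Beaumont (8300 pts) before Osei (7271 pts).
Okonkwo and Okafor both have world ranking 92, so the next rule applies.
Among Okonkwo and Okafor, by ranking points (higher first): Okonkwo (7337 pts) before Okafor (3917 pts).
Bianchi and Delgado are each a home-nation competitor, so the next rule applies.
Bianchi and Delgado both have world ranking 5, so the next rule applies.
Among Bianchi and Delgado, by ranking points (higher first): Bianchi (6415 pts) before Delgado (3832 pts).
Full order: Marino, Beaumont, Osei, Okonkwo, Okafor, Bianchi, Delgado.

Marino, Beaumont, Osei, Okonkwo, Okafor, Bianchi, Delgado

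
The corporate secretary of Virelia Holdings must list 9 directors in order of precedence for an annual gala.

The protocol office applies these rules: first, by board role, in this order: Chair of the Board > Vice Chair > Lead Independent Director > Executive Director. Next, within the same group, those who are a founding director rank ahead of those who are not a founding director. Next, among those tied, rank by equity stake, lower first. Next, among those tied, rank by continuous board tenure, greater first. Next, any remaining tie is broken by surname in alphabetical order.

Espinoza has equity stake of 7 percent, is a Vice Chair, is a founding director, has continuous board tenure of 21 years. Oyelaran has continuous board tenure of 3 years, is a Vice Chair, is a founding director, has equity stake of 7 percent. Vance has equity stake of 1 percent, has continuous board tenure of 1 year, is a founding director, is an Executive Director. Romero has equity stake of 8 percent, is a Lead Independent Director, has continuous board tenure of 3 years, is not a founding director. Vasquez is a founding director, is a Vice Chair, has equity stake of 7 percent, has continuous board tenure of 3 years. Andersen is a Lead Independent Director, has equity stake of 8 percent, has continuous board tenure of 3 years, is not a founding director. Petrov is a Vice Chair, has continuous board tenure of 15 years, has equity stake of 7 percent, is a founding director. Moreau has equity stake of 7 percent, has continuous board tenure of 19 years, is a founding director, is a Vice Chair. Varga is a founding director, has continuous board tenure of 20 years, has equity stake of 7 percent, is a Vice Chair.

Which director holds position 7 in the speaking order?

Andersen

By board role: Espinoza, Varga, Moreau, Petrov, Oyelaran and Vasquez (Vice Chair); then Andersen and Romero (Lead Independent Director); then Vance (Executive Director).
Espinoza, Varga, Moreau, Petrov, Oyelaran and Vasquez are each a founding director, so the next rule applies.
Espinoza, Varga, Moreau, Petrov, Oyelaran and Vasquez all have equity stake 7 percent, so the next rule applies.
Among Espinoza, Varga, Moreau, Petrov, Oyelaran and Vasquez, by continuous board tenure (higher first): Espinoza (21 years) before Varga (20 years) before Moreau (19 years) before Petrov (15 years) before Oyelaran and Vasquez (3 years).
Among Oyelaran and Vasquez, alphabetically by surname: Oyelaran before Vasquez.
Andersen and Romero are each not a founding director, so the next rule applies.
Andersen and Romero both have equity stake 8 percent, so the next rule applies.
Andersen and Romero both have continuous board tenure 3 years, so the next rule applies.
Among Andersen and Romero, alphabetically by surname: Andersen before Romero.
Order: Espinoza, Varga, Moreau, Petrov, Oyelaran, Vasquez, Andersen, Romero, Vance.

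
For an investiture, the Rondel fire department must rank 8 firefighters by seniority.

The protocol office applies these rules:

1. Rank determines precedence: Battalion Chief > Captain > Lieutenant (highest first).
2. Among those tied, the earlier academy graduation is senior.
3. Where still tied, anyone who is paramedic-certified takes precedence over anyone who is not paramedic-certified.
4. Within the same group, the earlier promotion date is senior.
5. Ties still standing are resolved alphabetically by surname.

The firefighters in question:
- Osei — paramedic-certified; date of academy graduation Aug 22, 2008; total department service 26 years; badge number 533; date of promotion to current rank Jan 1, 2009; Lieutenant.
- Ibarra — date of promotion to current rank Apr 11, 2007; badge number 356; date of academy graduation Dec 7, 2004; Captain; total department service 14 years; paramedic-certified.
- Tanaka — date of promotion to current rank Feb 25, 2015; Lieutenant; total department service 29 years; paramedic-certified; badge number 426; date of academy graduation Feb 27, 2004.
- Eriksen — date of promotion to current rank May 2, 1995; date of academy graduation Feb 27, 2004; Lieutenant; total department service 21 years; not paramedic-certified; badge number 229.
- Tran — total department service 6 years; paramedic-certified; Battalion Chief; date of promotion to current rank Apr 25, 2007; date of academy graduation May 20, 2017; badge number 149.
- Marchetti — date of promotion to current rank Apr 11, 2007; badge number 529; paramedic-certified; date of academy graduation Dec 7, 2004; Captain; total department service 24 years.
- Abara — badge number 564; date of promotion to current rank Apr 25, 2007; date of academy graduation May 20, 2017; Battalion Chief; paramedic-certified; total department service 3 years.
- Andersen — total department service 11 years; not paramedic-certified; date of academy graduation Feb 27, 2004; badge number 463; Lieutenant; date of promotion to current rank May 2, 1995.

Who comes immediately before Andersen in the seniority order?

Tanaka

By rank: Abara and Tran (Battalion Chief); then Ibarra and Marchetti (Captain); then Tanaka, Andersen, Eriksen and Osei (Lieutenant).
Abara and Tran both have date of academy graduation May 20, 2017, so the next rule applies.
Abara and Tran are each paramedic-certified, so the next rule applies.
Abara and Tran both have date of promotion to current rank Apr 25, 2007, so the next rule applies.
Among Abara and Tran, alphabetically by surname: Abara before Tran.
Ibarra and Marchetti both have date of academy graduation Dec 7, 2004, so the next rule applies.
Ibarra and Marchetti are each paramedic-certified, so the next rule applies.
Ibarra and Marchetti both have date of promotion to current rank Apr 11, 2007, so the next rule applies.
Among Ibarra and Marchetti, alphabetically by surname: Ibarra before Marchetti.
Among Tanaka, Andersen, Eriksen and Osei, by date of academy graduation (earlier first): Tanaka, Andersen and Eriksen (Feb 27, 2004) before Osei (Aug 22, 2008).
Among Tanaka, Andersen and Eriksen, paramedic-certified before not paramedic-certified: Tanaka (paramedic-certified) before Andersen and Eriksen (not paramedic-certified).
Andersen and Eriksen both have date of promotion to current rank May 2, 1995, so the next rule applies.
Among Andersen and Eriksen, alphabetically by surname: Andersen before Eriksen.
Order: Abara, Tran, Ibarra, Marchetti, Tanaka, Andersen, Eriksen, Osei.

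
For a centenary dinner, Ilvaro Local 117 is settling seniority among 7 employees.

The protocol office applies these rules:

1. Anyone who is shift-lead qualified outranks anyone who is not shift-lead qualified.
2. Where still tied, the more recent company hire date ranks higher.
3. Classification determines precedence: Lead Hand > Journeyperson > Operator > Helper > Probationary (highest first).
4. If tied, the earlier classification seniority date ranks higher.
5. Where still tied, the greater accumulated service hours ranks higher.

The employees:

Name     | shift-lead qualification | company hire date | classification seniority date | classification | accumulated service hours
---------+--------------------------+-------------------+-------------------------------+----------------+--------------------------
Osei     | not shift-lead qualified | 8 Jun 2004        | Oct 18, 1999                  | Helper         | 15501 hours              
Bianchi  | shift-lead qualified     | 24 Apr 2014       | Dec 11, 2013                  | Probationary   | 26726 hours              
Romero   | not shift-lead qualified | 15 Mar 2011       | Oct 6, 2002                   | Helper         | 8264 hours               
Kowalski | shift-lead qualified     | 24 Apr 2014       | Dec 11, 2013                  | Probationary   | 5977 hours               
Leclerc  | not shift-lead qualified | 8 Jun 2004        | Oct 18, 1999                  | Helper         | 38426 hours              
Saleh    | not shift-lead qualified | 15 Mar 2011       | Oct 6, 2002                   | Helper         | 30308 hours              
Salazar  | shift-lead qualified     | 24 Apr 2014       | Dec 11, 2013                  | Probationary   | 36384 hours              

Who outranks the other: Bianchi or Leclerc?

Bianchi

By the first rule: Salazar, Bianchi and Kowalski (each shift-lead qualified); then Saleh, Romero, Leclerc and Osei (each not shift-lead qualified).
Salazar, Bianchi and Kowalski all have company hire date 24 Apr 2014, so the next rule applies.
Salazar, Bianchi and Kowalski are each Probationary, so the next rule applies.
Salazar, Bianchi and Kowalski all have classification seniority date Dec 11, 2013, so the next rule applies.
Among Salazar, Bianchi and Kowalski, by accumulated service hours (higher first): Salazar (36384 hours) before Bianchi (26726 hours) before Kowalski (5977 hours).
Among Saleh, Romero, Leclerc and Osei, by company hire date (later first): Saleh and Romero (15 Mar 2011) before Leclerc and Osei (8 Jun 2004).
Saleh and Romero are each Helper, so the next rule applies.
Saleh and Romero both have classification seniority date Oct 6, 2002, so the next rule applies.
Among Saleh and Romero, by accumulated service hours (higher first): Saleh (30308 hours) before Romero (8264 hours).
Leclerc and Osei are each Helper, so the next rule applies.
Leclerc and Osei both have classification seniority date Oct 18, 1999, so the next rule applies.
Among Leclerc and Osei, by accumulated service hours (higher first): Leclerc (38426 hours) before Osei (15501 hours).
So Bianchi takes precedence.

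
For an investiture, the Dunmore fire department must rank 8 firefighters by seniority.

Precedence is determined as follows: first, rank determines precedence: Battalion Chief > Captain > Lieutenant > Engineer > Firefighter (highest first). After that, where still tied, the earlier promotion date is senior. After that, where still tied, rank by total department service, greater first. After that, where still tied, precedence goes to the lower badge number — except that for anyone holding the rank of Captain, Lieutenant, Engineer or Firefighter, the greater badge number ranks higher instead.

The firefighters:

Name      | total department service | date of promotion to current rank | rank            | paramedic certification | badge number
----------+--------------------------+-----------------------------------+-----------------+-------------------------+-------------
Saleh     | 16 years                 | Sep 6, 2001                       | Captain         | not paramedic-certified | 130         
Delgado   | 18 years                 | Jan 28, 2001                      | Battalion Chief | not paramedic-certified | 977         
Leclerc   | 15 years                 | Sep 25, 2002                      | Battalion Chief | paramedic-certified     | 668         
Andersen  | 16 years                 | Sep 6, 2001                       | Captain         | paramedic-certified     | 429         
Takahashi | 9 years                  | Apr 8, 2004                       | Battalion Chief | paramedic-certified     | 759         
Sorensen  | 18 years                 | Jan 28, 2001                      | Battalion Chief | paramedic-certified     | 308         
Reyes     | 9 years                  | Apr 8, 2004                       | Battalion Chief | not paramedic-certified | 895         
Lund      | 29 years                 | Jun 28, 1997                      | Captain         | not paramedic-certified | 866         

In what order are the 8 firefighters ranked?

Sorensen, Delgado, Leclerc, Takahashi, Reyes, Lund, Andersen, Saleh

By rank: Sorensen, Delgado, Leclerc, Takahashi and Reyes (Battalion Chief); then Lund, Andersen and Saleh (Captain).
Among Sorensen, Delgado, Leclerc, Takahashi and Reyes, by date of promotion to current rank (earlier first): Sorensen and Delgado (Jan 28, 2001) before Leclerc (Sep 25, 2002) before Takahashi and Reyes (Apr 8, 2004).
Sorensen and Delgado both have total department service 18 years, so the next rule applies.
Among Sorensen and Delgado, by badge number (lower first): Sorensen (308) before Delgado (977).
Takahashi and Reyes both have total department service 9 years, so the next rule applies.
Among Takahashi and Reyes, by badge number (lower first): Takahashi (759) before Reyes (895).
Among Lund, Andersen and Saleh, by date of promotion to current rank (earlier first): Lund (Jun 28, 1997) before Andersen and Saleh (Sep 6, 2001).
Andersen and Saleh both have total department service 16 years, so the next rule applies.
Among Andersen and Saleh, by badge number (higher first) (reversed rule for this group): Andersen (429) before Saleh (130).
Full order: Sorensen, Delgado, Leclerc, Takahashi, Reyes, Lund, Andersen, Saleh.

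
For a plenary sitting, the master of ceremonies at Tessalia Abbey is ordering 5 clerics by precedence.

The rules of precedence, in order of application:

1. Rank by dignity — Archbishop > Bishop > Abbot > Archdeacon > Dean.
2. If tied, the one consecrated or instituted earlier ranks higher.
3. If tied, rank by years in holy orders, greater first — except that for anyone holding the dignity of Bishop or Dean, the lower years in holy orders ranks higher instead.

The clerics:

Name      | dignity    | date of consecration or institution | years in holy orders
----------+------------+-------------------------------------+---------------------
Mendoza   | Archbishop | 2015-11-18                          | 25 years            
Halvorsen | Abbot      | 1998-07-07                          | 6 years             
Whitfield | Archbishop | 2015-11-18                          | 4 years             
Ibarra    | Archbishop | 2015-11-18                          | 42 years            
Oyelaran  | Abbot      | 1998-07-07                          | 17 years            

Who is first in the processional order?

Ibarra

By dignity: Ibarra, Mendoza and Whitfield (Archbishop); then Oyelaran and Halvorsen (Abbot).
Ibarra, Mendoza and Whitfield all have date of consecration or institution 2015-11-18, so the next rule applies.
Among Ibarra, Mendoza and Whitfield, by years in holy orders (higher first): Ibarra (42 years) before Mendoza (25 years) before Whitfield (4 years).
Oyelaran and Halvorsen both have date of consecration or institution 1998-07-07, so the next rule applies.
Among Oyelaran and Halvorsen, by years in holy orders (higher first): Oyelaran (17 years) before Halvorsen (6 years).
Order: Ibarra, Mendoza, Whitfield, Oyelaran, Halvorsen.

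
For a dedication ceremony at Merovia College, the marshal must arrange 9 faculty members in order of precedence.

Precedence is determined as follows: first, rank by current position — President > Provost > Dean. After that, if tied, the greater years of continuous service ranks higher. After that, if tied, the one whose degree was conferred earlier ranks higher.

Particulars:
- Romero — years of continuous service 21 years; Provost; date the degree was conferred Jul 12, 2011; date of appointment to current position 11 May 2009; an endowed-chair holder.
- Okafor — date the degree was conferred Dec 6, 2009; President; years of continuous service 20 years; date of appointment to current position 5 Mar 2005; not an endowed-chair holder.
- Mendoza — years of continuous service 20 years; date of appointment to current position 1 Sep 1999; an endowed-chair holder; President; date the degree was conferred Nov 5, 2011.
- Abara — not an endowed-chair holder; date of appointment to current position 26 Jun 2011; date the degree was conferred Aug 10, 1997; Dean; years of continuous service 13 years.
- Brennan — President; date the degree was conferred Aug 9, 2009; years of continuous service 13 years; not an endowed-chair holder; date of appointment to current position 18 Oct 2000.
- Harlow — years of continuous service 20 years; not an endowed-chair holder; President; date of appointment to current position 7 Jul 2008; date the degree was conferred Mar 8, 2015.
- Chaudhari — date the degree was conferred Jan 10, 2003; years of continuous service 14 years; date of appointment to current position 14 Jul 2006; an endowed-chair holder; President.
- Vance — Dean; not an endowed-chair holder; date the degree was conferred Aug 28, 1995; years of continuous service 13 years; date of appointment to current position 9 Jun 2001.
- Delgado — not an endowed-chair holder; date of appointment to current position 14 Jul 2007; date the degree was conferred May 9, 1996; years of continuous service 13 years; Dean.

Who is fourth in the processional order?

By current position: Okafor, Mendoza, Harlow, Chaudhari and Brennan (President); then Romero (Provost); then Vance, Delgado and Abara (Dean).
Among Okafor, Mendoza, Harlow, Chaudhari and Brennan, by years of continuous service (higher first): Okafor, Mendoza and Harlow (20 years) before Chaudhari (14 years) before Brennan (13 years).
Among Okafor, Mendoza and Harlow, by date the degree was conferred (earlier first): Okafor (Dec 6, 2009) before Mendoza (Nov 5, 2011) before Harlow (Mar 8, 2015).
Vance, Delgado and Abara all have years of continuous service 13 years, so the next rule applies.
Among Vance, Delgado and Abara, by date the degree was conferred (earlier first): Vance (Aug 28, 1995) before Delgado (May 9, 1996) before Abara (Aug 10, 1997).
Order: Okafor, Mendoza, Harlow, Chaudhari, Brennan, Romero, Vance, Delgado, Abara.

Chaudhari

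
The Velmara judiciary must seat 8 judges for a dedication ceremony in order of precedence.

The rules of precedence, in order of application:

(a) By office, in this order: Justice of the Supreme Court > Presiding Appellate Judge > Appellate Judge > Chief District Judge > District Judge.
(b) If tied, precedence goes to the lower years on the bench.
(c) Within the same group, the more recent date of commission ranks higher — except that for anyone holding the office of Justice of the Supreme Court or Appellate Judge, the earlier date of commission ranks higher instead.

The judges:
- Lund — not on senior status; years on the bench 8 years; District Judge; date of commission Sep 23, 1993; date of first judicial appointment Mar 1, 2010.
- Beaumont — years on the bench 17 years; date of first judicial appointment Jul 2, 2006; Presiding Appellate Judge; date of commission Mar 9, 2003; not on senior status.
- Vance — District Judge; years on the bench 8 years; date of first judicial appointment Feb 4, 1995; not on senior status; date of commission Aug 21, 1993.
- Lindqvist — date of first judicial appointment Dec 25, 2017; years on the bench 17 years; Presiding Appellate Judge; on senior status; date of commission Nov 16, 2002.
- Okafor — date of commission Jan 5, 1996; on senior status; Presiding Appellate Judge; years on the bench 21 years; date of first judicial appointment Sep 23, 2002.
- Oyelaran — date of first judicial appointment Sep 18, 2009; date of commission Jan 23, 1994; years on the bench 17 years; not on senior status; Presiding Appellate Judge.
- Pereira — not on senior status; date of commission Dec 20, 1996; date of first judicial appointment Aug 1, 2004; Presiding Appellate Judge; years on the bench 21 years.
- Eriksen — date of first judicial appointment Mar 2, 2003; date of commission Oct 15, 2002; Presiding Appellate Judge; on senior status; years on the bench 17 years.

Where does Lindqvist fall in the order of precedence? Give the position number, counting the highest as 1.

By office: Beaumont, Lindqvist, Eriksen, Oyelaran, Pereira and Okafor (Presiding Appellate Judge); then Lund and Vance (District Judge).
Among Beaumont, Lindqvist, Eriksen, Oyelaran, Pereira and Okafor, by years on the bench (lower first): Beaumont, Lindqvist, Eriksen and Oyelaran (17 years) before Pereira and Okafor (21 years).
Among Beaumont, Lindqvist, Eriksen and Oyelaran, by date of commission (later first): Beaumont (Mar 9, 2003) before Lindqvist (Nov 16, 2002) before Eriksen (Oct 15, 2002) before Oyelaran (Jan 23, 1994).
Among Pereira and Okafor, by date of commission (later first): Pereira (Dec 20, 1996) before Okafor (Jan 5, 1996).
Lund and Vance both have years on the bench 8 years, so the next rule applies.
Among Lund and Vance, by date of commission (later first): Lund (Sep 23, 1993) before Vance (Aug 21, 1993).
Order: Beaumont, Lindqvist, Eriksen, Oyelaran, Pereira, Okafor, Lund, Vance. So position 2.

2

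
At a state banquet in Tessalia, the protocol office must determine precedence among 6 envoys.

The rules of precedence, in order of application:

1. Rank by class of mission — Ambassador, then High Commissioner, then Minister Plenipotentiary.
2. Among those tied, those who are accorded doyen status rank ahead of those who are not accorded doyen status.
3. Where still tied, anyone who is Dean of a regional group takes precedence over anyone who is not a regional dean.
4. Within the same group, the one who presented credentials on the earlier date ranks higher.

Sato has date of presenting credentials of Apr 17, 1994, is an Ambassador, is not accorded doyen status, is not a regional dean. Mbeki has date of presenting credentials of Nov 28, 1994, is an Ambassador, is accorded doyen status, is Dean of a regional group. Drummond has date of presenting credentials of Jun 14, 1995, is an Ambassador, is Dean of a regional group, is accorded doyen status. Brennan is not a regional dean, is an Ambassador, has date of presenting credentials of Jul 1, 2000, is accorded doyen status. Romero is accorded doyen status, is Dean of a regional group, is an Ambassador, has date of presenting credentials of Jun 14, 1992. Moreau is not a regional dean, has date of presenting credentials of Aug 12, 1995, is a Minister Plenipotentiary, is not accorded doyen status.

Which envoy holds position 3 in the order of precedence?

Drummond

By class of mission: Romero, Mbeki, Drummond, Brennan and Sato (Ambassador); then Moreau (Minister Plenipotentiary).
Among Romero, Mbeki, Drummond, Brennan and Sato, accorded doyen status before not accorded doyen status: Romero, Mbeki, Drummond and Brennan (accorded doyen status) before Sato (not accorded doyen status).
Among Romero, Mbeki, Drummond and Brennan, Dean of a regional group before not a regional dean: Romero, Mbeki and Drummond (Dean of a regional group) before Brennan (not a regional dean).
Among Romero, Mbeki and Drummond, by date of presenting credentials (earlier first): Romero (Jun 14, 1992) before Mbeki (Nov 28, 1994) before Drummond (Jun 14, 1995).
Order: Romero, Mbeki, Drummond, Brennan, Sato, Moreau.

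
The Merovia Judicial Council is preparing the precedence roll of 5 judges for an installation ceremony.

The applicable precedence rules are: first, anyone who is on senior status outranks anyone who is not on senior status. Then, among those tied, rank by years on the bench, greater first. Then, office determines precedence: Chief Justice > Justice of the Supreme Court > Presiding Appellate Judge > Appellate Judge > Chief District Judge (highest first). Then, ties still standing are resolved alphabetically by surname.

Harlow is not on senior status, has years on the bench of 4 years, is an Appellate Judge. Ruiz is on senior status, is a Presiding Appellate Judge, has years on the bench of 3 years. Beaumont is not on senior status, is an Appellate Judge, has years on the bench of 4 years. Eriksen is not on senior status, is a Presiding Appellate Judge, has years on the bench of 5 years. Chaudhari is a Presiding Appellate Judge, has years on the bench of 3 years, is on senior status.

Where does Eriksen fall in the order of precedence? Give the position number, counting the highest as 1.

3

By the first rule: Chaudhari and Ruiz (both on senior status); then Eriksen, Beaumont and Harlow (each not on senior status).
Chaudhari and Ruiz both have years on the bench 3 years, so the next rule applies.
Chaudhari and Ruiz are each Presiding Appellate Judge, so the next rule applies.
Among Chaudhari and Ruiz, alphabetically by surname: Chaudhari before Ruiz.
Among Eriksen, Beaumont and Harlow, by years on the bench (higher first): Eriksen (5 years) before Beaumont and Harlow (4 years).
Beaumont and Harlow are each Appellate Judge, so the next rule applies.
Among Beaumont and Harlow, alphabetically by surname: Beaumont before Harlow.
Order: Chaudhari, Ruiz, Eriksen, Beaumont, Harlow. So position 3.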